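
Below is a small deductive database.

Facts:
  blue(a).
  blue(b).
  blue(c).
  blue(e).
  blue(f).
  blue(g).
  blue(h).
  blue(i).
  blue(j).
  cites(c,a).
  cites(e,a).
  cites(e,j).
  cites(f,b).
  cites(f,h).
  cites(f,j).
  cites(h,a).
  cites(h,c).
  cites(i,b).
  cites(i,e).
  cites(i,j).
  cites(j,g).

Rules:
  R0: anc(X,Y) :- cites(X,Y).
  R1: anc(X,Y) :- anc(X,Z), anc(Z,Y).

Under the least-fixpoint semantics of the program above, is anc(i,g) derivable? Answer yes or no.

yes

round 1: derive anc(c,a) via R0 from cites(c,a)
round 1: derive anc(e,a) via R0 from cites(e,a)
round 1: derive anc(e,j) via R0 from cites(e,j)
round 1: derive anc(f,b) via R0 from cites(f,b)
round 1: derive anc(f,h) via R0 from cites(f,h)
round 1: derive anc(f,j) via R0 from cites(f,j)
round 1: derive anc(h,a) via R0 from cites(h,a)
round 1: derive anc(h,c) via R0 from cites(h,c)
round 1: derive anc(i,b) via R0 from cites(i,b)
round 1: derive anc(i,e) via R0 from cites(i,e)
round 1: derive anc(i,j) via R0 from cites(i,j)
round 1: derive anc(j,g) via R0 from cites(j,g)
round 2: derive anc(e,g) via R1 from anc(e,j), anc(j,g)
round 2: derive anc(f,a) via R1 from anc(f,h), anc(h,a)
round 2: derive anc(f,c) via R1 from anc(f,h), anc(h,c)
round 2: derive anc(f,g) via R1 from anc(f,j), anc(j,g)
round 2: derive anc(i,a) via R1 from anc(i,e), anc(e,a)
round 2: derive anc(i,g) via R1 from anc(i,j), anc(j,g)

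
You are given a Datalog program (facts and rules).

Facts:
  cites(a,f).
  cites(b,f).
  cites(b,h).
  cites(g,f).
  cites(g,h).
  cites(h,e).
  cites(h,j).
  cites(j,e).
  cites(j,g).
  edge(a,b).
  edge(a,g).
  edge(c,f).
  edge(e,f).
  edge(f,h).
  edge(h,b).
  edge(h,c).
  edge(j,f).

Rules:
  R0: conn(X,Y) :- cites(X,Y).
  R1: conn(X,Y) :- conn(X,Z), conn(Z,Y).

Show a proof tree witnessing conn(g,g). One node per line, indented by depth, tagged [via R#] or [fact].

round 1: derive conn(a,f) via R0 from cites(a,f)
round 1: derive conn(b,f) via R0 from cites(b,f)
round 1: derive conn(b,h) via R0 from cites(b,h)
round 1: derive conn(g,f) via R0 from cites(g,f)
round 1: derive conn(g,h) via R0 from cites(g,h)
round 1: derive conn(h,e) via R0 from cites(h,e)
round 1: derive conn(h,j) via R0 from cites(h,j)
round 1: derive conn(j,e) via R0 from cites(j,e)
round 1: derive conn(j,g) via R0 from cites(j,g)
round 2: derive conn(b,e) via R1 from conn(b,h), conn(h,e)
round 2: derive conn(b,j) via R1 from conn(b,h), conn(h,j)
round 2: derive conn(g,e) via R1 from conn(g,h), conn(h,e)
round 2: derive conn(g,j) via R1 from conn(g,h), conn(h,j)
round 2: derive conn(h,g) via R1 from conn(h,j), conn(j,g)
round 2: derive conn(j,f) via R1 from conn(j,g), conn(g,f)
round 2: derive conn(j,h) via R1 from conn(j,g), conn(g,h)
round 3: derive conn(b,g) via R1 from conn(b,h), conn(h,g)
round 3: derive conn(g,g) via R1 from conn(g,h), conn(h,g)
round 3: derive conn(h,f) via R1 from conn(h,g), conn(g,f)
round 3: derive conn(h,h) via R1 from conn(h,g), conn(g,h)
round 3: derive conn(j,j) via R1 from conn(j,g), conn(g,j)

conn(g,g)  [via R1]
  conn(g,h)  [via R0]
    cites(g,h)  [fact]
  conn(h,g)  [via R1]
    conn(h,j)  [via R0]
      cites(h,j)  [fact]
    conn(j,g)  [via R0]
      cites(j,g)  [fact]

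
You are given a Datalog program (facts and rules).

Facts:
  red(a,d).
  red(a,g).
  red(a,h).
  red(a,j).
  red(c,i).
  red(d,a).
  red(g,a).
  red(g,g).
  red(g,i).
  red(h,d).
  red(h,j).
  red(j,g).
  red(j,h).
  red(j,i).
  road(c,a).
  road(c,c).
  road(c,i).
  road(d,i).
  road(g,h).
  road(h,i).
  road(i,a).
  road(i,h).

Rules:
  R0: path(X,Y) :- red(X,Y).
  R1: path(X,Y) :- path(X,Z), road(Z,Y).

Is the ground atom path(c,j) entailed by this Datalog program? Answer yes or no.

no

round 1: derive path(a,d) via R0 from red(a,d)
round 1: derive path(a,g) via R0 from red(a,g)
round 1: derive path(a,h) via R0 from red(a,h)
round 1: derive path(a,j) via R0 from red(a,j)
round 1: derive path(c,i) via R0 from red(c,i)
round 1: derive path(d,a) via R0 from red(d,a)
round 1: derive path(g,a) via R0 from red(g,a)
round 1: derive path(g,g) via R0 from red(g,g)
round 1: derive path(g,i) via R0 from red(g,i)
round 1: derive path(h,d) via R0 from red(h,d)
round 1: derive path(h,j) via R0 from red(h,j)
round 1: derive path(j,g) via R0 from red(j,g)
round 1: derive path(j,h) via R0 from red(j,h)
round 1: derive path(j,i) via R0 from red(j,i)
round 2: derive path(a,i) via R1 from path(a,d), road(d,i)
round 2: derive path(c,a) via R1 from path(c,i), road(i,a)
round 2: derive path(c,h) via R1 from path(c,i), road(i,h)
round 2: derive path(g,h) via R1 from path(g,g), road(g,h)
round 2: derive path(h,i) via R1 from path(h,d), road(d,i)
round 2: derive path(j,a) via R1 from path(j,i), road(i,a)
round 3: derive path(a,a) via R1 from path(a,i), road(i,a)
round 3: derive path(h,a) via R1 from path(h,i), road(i,a)
round 3: derive path(h,h) via R1 from path(h,i), road(i,h)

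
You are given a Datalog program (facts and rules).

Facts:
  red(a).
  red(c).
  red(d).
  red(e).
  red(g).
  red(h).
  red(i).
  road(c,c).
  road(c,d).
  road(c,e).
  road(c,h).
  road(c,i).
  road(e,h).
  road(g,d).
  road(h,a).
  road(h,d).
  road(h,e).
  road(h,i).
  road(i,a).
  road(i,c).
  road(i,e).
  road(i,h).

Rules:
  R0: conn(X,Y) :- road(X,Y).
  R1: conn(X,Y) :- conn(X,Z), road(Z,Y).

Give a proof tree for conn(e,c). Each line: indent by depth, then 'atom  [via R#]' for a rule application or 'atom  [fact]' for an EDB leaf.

conn(e,c)  [via R1]
  conn(e,i)  [via R1]
    conn(e,h)  [via R0]
      road(e,h)  [fact]
    road(h,i)  [fact]
  road(i,c)  [fact]

round 1: derive conn(c,c) via R0 from road(c,c)
round 1: derive conn(c,d) via R0 from road(c,d)
round 1: derive conn(c,e) via R0 from road(c,e)
round 1: derive conn(c,h) via R0 from road(c,h)
round 1: derive conn(c,i) via R0 from road(c,i)
round 1: derive conn(e,h) via R0 from road(e,h)
round 1: derive conn(g,d) via R0 from road(g,d)
round 1: derive conn(h,a) via R0 from road(h,a)
round 1: derive conn(h,d) via R0 from road(h,d)
round 1: derive conn(h,e) via R0 from road(h,e)
round 1: derive conn(h,i) via R0 from road(h,i)
round 1: derive conn(i,a) via R0 from road(i,a)
round 1: derive conn(i,c) via R0 from road(i,c)
round 1: derive conn(i,e) via R0 from road(i,e)
round 1: derive conn(i,h) via R0 from road(i,h)
round 2: derive conn(c,a) via R1 from conn(c,h), road(h,a)
round 2: derive conn(e,a) via R1 from conn(e,h), road(h,a)
round 2: derive conn(e,d) via R1 from conn(e,h), road(h,d)
round 2: derive conn(e,e) via R1 from conn(e,h), road(h,e)
round 2: derive conn(e,i) via R1 from conn(e,h), road(h,i)
round 2: derive conn(h,c) via R1 from conn(h,i), road(i,c)
round 2: derive conn(h,h) via R1 from conn(h,e), road(e,h)
round 2: derive conn(i,d) via R1 from conn(i,c), road(c,d)
round 2: derive conn(i,i) via R1 from conn(i,c), road(c,i)
round 3: derive conn(e,c) via R1 from conn(e,i), road(i,c)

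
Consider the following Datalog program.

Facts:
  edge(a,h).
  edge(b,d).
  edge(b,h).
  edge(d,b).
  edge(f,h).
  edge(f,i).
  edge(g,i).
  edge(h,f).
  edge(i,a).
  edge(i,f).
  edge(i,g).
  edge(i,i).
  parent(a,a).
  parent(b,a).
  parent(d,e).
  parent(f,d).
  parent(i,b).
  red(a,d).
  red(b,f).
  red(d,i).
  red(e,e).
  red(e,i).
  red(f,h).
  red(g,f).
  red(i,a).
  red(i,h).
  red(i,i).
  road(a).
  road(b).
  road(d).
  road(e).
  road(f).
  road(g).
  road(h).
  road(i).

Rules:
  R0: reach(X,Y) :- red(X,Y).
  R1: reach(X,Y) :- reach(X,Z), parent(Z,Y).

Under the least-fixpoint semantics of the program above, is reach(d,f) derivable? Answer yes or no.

round 1: derive reach(a,d) via R0 from red(a,d)
round 1: derive reach(b,f) via R0 from red(b,f)
round 1: derive reach(d,i) via R0 from red(d,i)
round 1: derive reach(e,e) via R0 from red(e,e)
round 1: derive reach(e,i) via R0 from red(e,i)
round 1: derive reach(f,h) via R0 from red(f,h)
round 1: derive reach(g,f) via R0 from red(g,f)
round 1: derive reach(i,a) via R0 from red(i,a)
round 1: derive reach(i,h) via R0 from red(i,h)
round 1: derive reach(i,i) via R0 from red(i,i)
round 2: derive reach(a,e) via R1 from reach(a,d), parent(d,e)
round 2: derive reach(b,d) via R1 from reach(b,f), parent(f,d)
round 2: derive reach(d,b) via R1 from reach(d,i), parent(i,b)
round 2: derive reach(e,b) via R1 from reach(e,i), parent(i,b)
round 2: derive reach(g,d) via R1 from reach(g,f), parent(f,d)
round 2: derive reach(i,b) via R1 from reach(i,i), parent(i,b)
round 3: derive reach(b,e) via R1 from reach(b,d), parent(d,e)
round 3: derive reach(d,a) via R1 from reach(d,b), parent(b,a)
round 3: derive reach(e,a) via R1 from reach(e,b), parent(b,a)
round 3: derive reach(g,e) via R1 from reach(g,d), parent(d,e)

no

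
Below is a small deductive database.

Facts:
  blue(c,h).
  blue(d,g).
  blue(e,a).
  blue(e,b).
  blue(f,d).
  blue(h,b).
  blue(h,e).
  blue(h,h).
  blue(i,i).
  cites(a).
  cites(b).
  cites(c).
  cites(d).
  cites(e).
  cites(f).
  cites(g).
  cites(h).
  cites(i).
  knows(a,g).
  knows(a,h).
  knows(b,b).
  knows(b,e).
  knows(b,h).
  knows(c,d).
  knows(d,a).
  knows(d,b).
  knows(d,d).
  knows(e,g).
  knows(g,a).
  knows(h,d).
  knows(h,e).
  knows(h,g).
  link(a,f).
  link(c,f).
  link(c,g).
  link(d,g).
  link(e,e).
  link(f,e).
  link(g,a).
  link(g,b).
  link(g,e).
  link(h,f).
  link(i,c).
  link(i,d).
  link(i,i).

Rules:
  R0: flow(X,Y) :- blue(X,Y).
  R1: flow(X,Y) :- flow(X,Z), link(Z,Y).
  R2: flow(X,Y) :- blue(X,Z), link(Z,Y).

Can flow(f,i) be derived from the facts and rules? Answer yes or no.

round 1: derive flow(c,h) via R0 from blue(c,h)
round 1: derive flow(d,g) via R0 from blue(d,g)
round 1: derive flow(e,a) via R0 from blue(e,a)
round 1: derive flow(e,b) via R0 from blue(e,b)
round 1: derive flow(f,d) via R0 from blue(f,d)
round 1: derive flow(h,b) via R0 from blue(h,b)
round 1: derive flow(h,e) via R0 from blue(h,e)
round 1: derive flow(h,h) via R0 from blue(h,h)
round 1: derive flow(i,i) via R0 from blue(i,i)
round 1: derive flow(c,f) via R2 from blue(c,h), link(h,f)
round 1: derive flow(d,a) via R2 from blue(d,g), link(g,a)
round 1: derive flow(d,b) via R2 from blue(d,g), link(g,b)
round 1: derive flow(d,e) via R2 from blue(d,g), link(g,e)
round 1: derive flow(e,f) via R2 from blue(e,a), link(a,f)
round 1: derive flow(f,g) via R2 from blue(f,d), link(d,g)
round 1: derive flow(h,f) via R2 from blue(h,h), link(h,f)
round 1: derive flow(i,c) via R2 from blue(i,i), link(i,c)
round 1: derive flow(i,d) via R2 from blue(i,i), link(i,d)
round 2: derive flow(c,e) via R1 from flow(c,f), link(f,e)
round 2: derive flow(d,f) via R1 from flow(d,a), link(a,f)
round 2: derive flow(e,e) via R1 from flow(e,f), link(f,e)
round 2: derive flow(f,a) via R1 from flow(f,g), link(g,a)
round 2: derive flow(f,b) via R1 from flow(f,g), link(g,b)
round 2: derive flow(f,e) via R1 from flow(f,g), link(g,e)
round 2: derive flow(i,f) via R1 from flow(i,c), link(c,f)
round 2: derive flow(i,g) via R1 from flow(i,c), link(c,g)
round 3: derive flow(f,f) via R1 from flow(f,a), link(a,f)
round 3: derive flow(i,a) via R1 from flow(i,g), link(g,a)
round 3: derive flow(i,b) via R1 from flow(i,g), link(g,b)
round 3: derive flow(i,e) via R1 from flow(i,f), link(f,e)

no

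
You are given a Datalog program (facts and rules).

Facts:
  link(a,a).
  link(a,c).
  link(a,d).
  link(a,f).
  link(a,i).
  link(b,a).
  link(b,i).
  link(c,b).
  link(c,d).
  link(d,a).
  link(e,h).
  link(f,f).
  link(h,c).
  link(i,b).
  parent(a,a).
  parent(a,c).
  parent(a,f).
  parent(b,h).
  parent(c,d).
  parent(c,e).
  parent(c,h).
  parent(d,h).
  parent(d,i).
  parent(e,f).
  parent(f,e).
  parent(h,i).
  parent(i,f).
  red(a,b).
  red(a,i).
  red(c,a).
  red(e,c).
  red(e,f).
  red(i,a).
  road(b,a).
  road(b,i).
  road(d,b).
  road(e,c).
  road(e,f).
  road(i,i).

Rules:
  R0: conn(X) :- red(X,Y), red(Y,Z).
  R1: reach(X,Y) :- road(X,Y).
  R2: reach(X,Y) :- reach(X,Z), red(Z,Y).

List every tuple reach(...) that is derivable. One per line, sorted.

round 1: derive reach(b,a) via R1 from road(b,a)
round 1: derive reach(b,i) via R1 from road(b,i)
round 1: derive reach(d,b) via R1 from road(d,b)
round 1: derive reach(e,c) via R1 from road(e,c)
round 1: derive reach(e,f) via R1 from road(e,f)
round 1: derive reach(i,i) via R1 from road(i,i)
round 2: derive reach(b,b) via R2 from reach(b,a), red(a,b)
round 2: derive reach(e,a) via R2 from reach(e,c), red(c,a)
round 2: derive reach(i,a) via R2 from reach(i,i), red(i,a)
round 3: derive reach(e,b) via R2 from reach(e,a), red(a,b)
round 3: derive reach(e,i) via R2 from reach(e,a), red(a,i)
round 3: derive reach(i,b) via R2 from reach(i,a), red(a,b)

reach(b,a)
reach(b,b)
reach(b,i)
reach(d,b)
reach(e,a)
reach(e,b)
reach(e,c)
reach(e,f)
reach(e,i)
reach(i,a)
reach(i,b)
reach(i,i)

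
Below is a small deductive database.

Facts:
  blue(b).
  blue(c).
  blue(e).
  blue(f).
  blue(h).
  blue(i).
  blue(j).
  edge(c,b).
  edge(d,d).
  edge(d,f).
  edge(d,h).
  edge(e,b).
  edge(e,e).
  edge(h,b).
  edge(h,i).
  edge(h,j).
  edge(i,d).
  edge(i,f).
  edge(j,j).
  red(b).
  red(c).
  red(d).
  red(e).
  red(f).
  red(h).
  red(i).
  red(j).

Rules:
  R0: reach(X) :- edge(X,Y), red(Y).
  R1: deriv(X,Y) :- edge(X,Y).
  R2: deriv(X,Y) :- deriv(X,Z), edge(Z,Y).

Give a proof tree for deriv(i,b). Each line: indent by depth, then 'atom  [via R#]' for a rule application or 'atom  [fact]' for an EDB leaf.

round 1: derive deriv(c,b) via R1 from edge(c,b)
round 1: derive deriv(d,d) via R1 from edge(d,d)
round 1: derive deriv(d,f) via R1 from edge(d,f)
round 1: derive deriv(d,h) via R1 from edge(d,h)
round 1: derive deriv(e,b) via R1 from edge(e,b)
round 1: derive deriv(e,e) via R1 from edge(e,e)
round 1: derive deriv(h,b) via R1 from edge(h,b)
round 1: derive deriv(h,i) via R1 from edge(h,i)
round 1: derive deriv(h,j) via R1 from edge(h,j)
round 1: derive deriv(i,d) via R1 from edge(i,d)
round 1: derive deriv(i,f) via R1 from edge(i,f)
round 1: derive deriv(j,j) via R1 from edge(j,j)
round 2: derive deriv(d,b) via R2 from deriv(d,h), edge(h,b)
round 2: derive deriv(d,i) via R2 from deriv(d,h), edge(h,i)
round 2: derive deriv(d,j) via R2 from deriv(d,h), edge(h,j)
round 2: derive deriv(h,d) via R2 from deriv(h,i), edge(i,d)
round 2: derive deriv(h,f) via R2 from deriv(h,i), edge(i,f)
round 2: derive deriv(i,h) via R2 from deriv(i,d), edge(d,h)
round 3: derive deriv(h,h) via R2 from deriv(h,d), edge(d,h)
round 3: derive deriv(i,b) via R2 from deriv(i,h), edge(h,b)
round 3: derive deriv(i,i) via R2 from deriv(i,h), edge(h,i)
round 3: derive deriv(i,j) via R2 from deriv(i,h), edge(h,j)

deriv(i,b)  [via R2]
  deriv(i,h)  [via R2]
    deriv(i,d)  [via R1]
      edge(i,d)  [fact]
    edge(d,h)  [fact]
  edge(h,b)  [fact]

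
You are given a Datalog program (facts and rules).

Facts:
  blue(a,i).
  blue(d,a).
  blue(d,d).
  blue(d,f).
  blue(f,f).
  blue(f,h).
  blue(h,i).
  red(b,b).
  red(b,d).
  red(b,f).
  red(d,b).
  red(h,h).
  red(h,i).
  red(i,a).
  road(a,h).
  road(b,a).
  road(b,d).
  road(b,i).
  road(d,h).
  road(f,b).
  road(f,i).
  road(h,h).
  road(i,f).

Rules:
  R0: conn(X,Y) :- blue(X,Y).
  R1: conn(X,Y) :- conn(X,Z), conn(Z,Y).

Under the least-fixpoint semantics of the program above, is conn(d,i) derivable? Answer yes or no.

yes

round 1: derive conn(a,i) via R0 from blue(a,i)
round 1: derive conn(d,a) via R0 from blue(d,a)
round 1: derive conn(d,d) via R0 from blue(d,d)
round 1: derive conn(d,f) via R0 from blue(d,f)
round 1: derive conn(f,f) via R0 from blue(f,f)
round 1: derive conn(f,h) via R0 from blue(f,h)
round 1: derive conn(h,i) via R0 from blue(h,i)
round 2: derive conn(d,h) via R1 from conn(d,f), conn(f,h)
round 2: derive conn(d,i) via R1 from conn(d,a), conn(a,i)
round 2: derive conn(f,i) via R1 from conn(f,h), conn(h,i)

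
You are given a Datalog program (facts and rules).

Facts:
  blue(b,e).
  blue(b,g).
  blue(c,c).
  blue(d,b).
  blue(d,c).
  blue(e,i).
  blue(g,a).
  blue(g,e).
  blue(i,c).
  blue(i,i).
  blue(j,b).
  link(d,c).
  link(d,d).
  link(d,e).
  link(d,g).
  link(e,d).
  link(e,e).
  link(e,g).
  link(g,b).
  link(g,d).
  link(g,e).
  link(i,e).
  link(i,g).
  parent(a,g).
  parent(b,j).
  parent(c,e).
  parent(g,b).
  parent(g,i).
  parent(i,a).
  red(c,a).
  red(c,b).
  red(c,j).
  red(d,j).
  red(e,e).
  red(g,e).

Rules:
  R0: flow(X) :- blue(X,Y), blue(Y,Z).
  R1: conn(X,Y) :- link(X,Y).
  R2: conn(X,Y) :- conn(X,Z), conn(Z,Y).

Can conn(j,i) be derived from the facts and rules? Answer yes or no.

no

round 1: derive conn(d,c) via R1 from link(d,c)
round 1: derive conn(d,d) via R1 from link(d,d)
round 1: derive conn(d,e) via R1 from link(d,e)
round 1: derive conn(d,g) via R1 from link(d,g)
round 1: derive conn(e,d) via R1 from link(e,d)
round 1: derive conn(e,e) via R1 from link(e,e)
round 1: derive conn(e,g) via R1 from link(e,g)
round 1: derive conn(g,b) via R1 from link(g,b)
round 1: derive conn(g,d) via R1 from link(g,d)
round 1: derive conn(g,e) via R1 from link(g,e)
round 1: derive conn(i,e) via R1 from link(i,e)
round 1: derive conn(i,g) via R1 from link(i,g)
round 2: derive conn(d,b) via R2 from conn(d,g), conn(g,b)
round 2: derive conn(e,b) via R2 from conn(e,g), conn(g,b)
round 2: derive conn(e,c) via R2 from conn(e,d), conn(d,c)
round 2: derive conn(g,c) via R2 from conn(g,d), conn(d,c)
round 2: derive conn(g,g) via R2 from conn(g,d), conn(d,g)
round 2: derive conn(i,b) via R2 from conn(i,g), conn(g,b)
round 2: derive conn(i,d) via R2 from conn(i,e), conn(e,d)
round 3: derive conn(i,c) via R2 from conn(i,d), conn(d,c)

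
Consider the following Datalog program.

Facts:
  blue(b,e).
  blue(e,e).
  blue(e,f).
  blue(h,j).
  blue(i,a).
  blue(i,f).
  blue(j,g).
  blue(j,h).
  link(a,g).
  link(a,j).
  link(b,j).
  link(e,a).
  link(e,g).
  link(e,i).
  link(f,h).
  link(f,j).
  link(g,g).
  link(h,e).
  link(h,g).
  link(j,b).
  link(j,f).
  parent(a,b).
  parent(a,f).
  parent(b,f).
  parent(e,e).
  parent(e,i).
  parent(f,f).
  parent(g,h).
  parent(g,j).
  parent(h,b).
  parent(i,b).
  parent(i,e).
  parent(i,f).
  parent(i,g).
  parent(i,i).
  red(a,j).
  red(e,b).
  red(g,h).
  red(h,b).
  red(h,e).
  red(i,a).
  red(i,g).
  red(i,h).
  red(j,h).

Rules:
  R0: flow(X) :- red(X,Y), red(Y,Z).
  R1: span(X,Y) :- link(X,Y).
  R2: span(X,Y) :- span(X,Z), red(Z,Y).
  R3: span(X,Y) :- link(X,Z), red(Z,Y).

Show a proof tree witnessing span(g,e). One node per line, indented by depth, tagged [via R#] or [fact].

round 1: derive span(a,g) via R1 from link(a,g)
round 1: derive span(a,j) via R1 from link(a,j)
round 1: derive span(b,j) via R1 from link(b,j)
round 1: derive span(e,a) via R1 from link(e,a)
round 1: derive span(e,g) via R1 from link(e,g)
round 1: derive span(e,i) via R1 from link(e,i)
round 1: derive span(f,h) via R1 from link(f,h)
round 1: derive span(f,j) via R1 from link(f,j)
round 1: derive span(g,g) via R1 from link(g,g)
round 1: derive span(h,e) via R1 from link(h,e)
round 1: derive span(h,g) via R1 from link(h,g)
round 1: derive span(j,b) via R1 from link(j,b)
round 1: derive span(j,f) via R1 from link(j,f)
round 1: derive span(a,h) via R3 from link(a,g), red(g,h)
round 1: derive span(b,h) via R3 from link(b,j), red(j,h)
round 1: derive span(e,h) via R3 from link(e,g), red(g,h)
round 1: derive span(e,j) via R3 from link(e,a), red(a,j)
round 1: derive span(f,b) via R3 from link(f,h), red(h,b)
round 1: derive span(f,e) via R3 from link(f,h), red(h,e)
round 1: derive span(g,h) via R3 from link(g,g), red(g,h)
round 1: derive span(h,b) via R3 from link(h,e), red(e,b)
round 1: derive span(h,h) via R3 from link(h,g), red(g,h)
round 2: derive span(a,b) via R2 from span(a,h), red(h,b)
round 2: derive span(a,e) via R2 from span(a,h), red(h,e)
round 2: derive span(b,b) via R2 from span(b,h), red(h,b)
round 2: derive span(b,e) via R2 from span(b,h), red(h,e)
round 2: derive span(e,b) via R2 from span(e,h), red(h,b)
round 2: derive span(e,e) via R2 from span(e,h), red(h,e)
round 2: derive span(g,b) via R2 from span(g,h), red(h,b)
round 2: derive span(g,e) via R2 from span(g,h), red(h,e)

span(g,e)  [via R2]
  span(g,h)  [via R3]
    link(g,g)  [fact]
    red(g,h)  [fact]
  red(h,e)  [fact]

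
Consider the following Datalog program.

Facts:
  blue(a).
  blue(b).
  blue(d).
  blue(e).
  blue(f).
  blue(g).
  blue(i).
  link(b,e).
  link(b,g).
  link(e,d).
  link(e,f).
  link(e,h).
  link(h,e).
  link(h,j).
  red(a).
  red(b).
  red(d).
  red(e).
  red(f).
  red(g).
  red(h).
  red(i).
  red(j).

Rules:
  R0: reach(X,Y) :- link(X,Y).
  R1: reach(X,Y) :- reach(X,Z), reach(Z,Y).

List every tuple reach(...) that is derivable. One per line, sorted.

round 1: derive reach(b,e) via R0 from link(b,e)
round 1: derive reach(b,g) via R0 from link(b,g)
round 1: derive reach(e,d) via R0 from link(e,d)
round 1: derive reach(e,f) via R0 from link(e,f)
round 1: derive reach(e,h) via R0 from link(e,h)
round 1: derive reach(h,e) via R0 from link(h,e)
round 1: derive reach(h,j) via R0 from link(h,j)
round 2: derive reach(b,d) via R1 from reach(b,e), reach(e,d)
round 2: derive reach(b,f) via R1 from reach(b,e), reach(e,f)
round 2: derive reach(b,h) via R1 from reach(b,e), reach(e,h)
round 2: derive reach(e,e) via R1 from reach(e,h), reach(h,e)
round 2: derive reach(e,j) via R1 from reach(e,h), reach(h,j)
round 2: derive reach(h,d) via R1 from reach(h,e), reach(e,d)
round 2: derive reach(h,f) via R1 from reach(h,e), reach(e,f)
round 2: derive reach(h,h) via R1 from reach(h,e), reach(e,h)
round 3: derive reach(b,j) via R1 from reach(b,e), reach(e,j)

reach(b,d)
reach(b,e)
reach(b,f)
reach(b,g)
reach(b,h)
reach(b,j)
reach(e,d)
reach(e,e)
reach(e,f)
reach(e,h)
reach(e,j)
reach(h,d)
reach(h,e)
reach(h,f)
reach(h,h)
reach(h,j)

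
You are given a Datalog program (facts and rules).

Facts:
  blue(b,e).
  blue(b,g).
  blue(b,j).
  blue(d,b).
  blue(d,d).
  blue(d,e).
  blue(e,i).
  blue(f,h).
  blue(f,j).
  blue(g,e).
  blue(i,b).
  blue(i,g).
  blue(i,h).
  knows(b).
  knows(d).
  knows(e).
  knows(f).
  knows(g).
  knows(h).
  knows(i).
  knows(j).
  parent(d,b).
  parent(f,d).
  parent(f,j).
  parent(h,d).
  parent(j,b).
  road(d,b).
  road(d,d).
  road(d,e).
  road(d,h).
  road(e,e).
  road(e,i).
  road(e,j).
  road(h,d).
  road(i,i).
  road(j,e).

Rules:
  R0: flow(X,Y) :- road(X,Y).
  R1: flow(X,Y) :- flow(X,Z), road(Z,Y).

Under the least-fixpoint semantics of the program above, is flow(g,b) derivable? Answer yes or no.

round 1: derive flow(d,b) via R0 from road(d,b)
round 1: derive flow(d,d) via R0 from road(d,d)
round 1: derive flow(d,e) via R0 from road(d,e)
round 1: derive flow(d,h) via R0 from road(d,h)
round 1: derive flow(e,e) via R0 from road(e,e)
round 1: derive flow(e,i) via R0 from road(e,i)
round 1: derive flow(e,j) via R0 from road(e,j)
round 1: derive flow(h,d) via R0 from road(h,d)
round 1: derive flow(i,i) via R0 from road(i,i)
round 1: derive flow(j,e) via R0 from road(j,e)
round 2: derive flow(d,i) via R1 from flow(d,e), road(e,i)
round 2: derive flow(d,j) via R1 from flow(d,e), road(e,j)
round 2: derive flow(h,b) via R1 from flow(h,d), road(d,b)
round 2: derive flow(h,e) via R1 from flow(h,d), road(d,e)
round 2: derive flow(h,h) via R1 from flow(h,d), road(d,h)
round 2: derive flow(j,i) via R1 from flow(j,e), road(e,i)
round 2: derive flow(j,j) via R1 from flow(j,e), road(e,j)
round 3: derive flow(h,i) via R1 from flow(h,e), road(e,i)
round 3: derive flow(h,j) via R1 from flow(h,e), road(e,j)

no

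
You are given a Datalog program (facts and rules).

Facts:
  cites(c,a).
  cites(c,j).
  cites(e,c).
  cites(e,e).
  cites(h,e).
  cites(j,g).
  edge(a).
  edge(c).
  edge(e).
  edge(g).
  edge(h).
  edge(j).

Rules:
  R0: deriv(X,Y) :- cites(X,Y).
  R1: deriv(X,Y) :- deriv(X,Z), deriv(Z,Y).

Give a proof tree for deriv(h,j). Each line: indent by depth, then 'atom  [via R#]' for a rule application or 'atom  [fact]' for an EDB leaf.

deriv(h,j)  [via R1]
  deriv(h,c)  [via R1]
    deriv(h,e)  [via R0]
      cites(h,e)  [fact]
    deriv(e,c)  [via R0]
      cites(e,c)  [fact]
  deriv(c,j)  [via R0]
    cites(c,j)  [fact]

round 1: derive deriv(c,a) via R0 from cites(c,a)
round 1: derive deriv(c,j) via R0 from cites(c,j)
round 1: derive deriv(e,c) via R0 from cites(e,c)
round 1: derive deriv(e,e) via R0 from cites(e,e)
round 1: derive deriv(h,e) via R0 from cites(h,e)
round 1: derive deriv(j,g) via R0 from cites(j,g)
round 2: derive deriv(c,g) via R1 from deriv(c,j), deriv(j,g)
round 2: derive deriv(e,a) via R1 from deriv(e,c), deriv(c,a)
round 2: derive deriv(e,j) via R1 from deriv(e,c), deriv(c,j)
round 2: derive deriv(h,c) via R1 from deriv(h,e), deriv(e,c)
round 3: derive deriv(e,g) via R1 from deriv(e,c), deriv(c,g)
round 3: derive deriv(h,a) via R1 from deriv(h,c), deriv(c,a)
round 3: derive deriv(h,g) via R1 from deriv(h,c), deriv(c,g)
round 3: derive deriv(h,j) via R1 from deriv(h,c), deriv(c,j)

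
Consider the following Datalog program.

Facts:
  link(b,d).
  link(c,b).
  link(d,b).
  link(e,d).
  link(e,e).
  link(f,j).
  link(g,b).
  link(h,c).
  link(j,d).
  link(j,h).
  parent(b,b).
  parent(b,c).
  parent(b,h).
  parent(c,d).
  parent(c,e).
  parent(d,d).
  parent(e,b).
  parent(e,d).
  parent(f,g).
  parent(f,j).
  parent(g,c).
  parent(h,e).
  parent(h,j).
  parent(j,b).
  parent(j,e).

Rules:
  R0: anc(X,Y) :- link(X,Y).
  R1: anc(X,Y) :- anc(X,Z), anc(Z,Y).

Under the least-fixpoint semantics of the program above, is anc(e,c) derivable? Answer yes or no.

no

round 1: derive anc(b,d) via R0 from link(b,d)
round 1: derive anc(c,b) via R0 from link(c,b)
round 1: derive anc(d,b) via R0 from link(d,b)
round 1: derive anc(e,d) via R0 from link(e,d)
round 1: derive anc(e,e) via R0 from link(e,e)
round 1: derive anc(f,j) via R0 from link(f,j)
round 1: derive anc(g,b) via R0 from link(g,b)
round 1: derive anc(h,c) via R0 from link(h,c)
round 1: derive anc(j,d) via R0 from link(j,d)
round 1: derive anc(j,h) via R0 from link(j,h)
round 2: derive anc(b,b) via R1 from anc(b,d), anc(d,b)
round 2: derive anc(c,d) via R1 from anc(c,b), anc(b,d)
round 2: derive anc(d,d) via R1 from anc(d,b), anc(b,d)
round 2: derive anc(e,b) via R1 from anc(e,d), anc(d,b)
round 2: derive anc(f,d) via R1 from anc(f,j), anc(j,d)
round 2: derive anc(f,h) via R1 from anc(f,j), anc(j,h)
round 2: derive anc(g,d) via R1 from anc(g,b), anc(b,d)
round 2: derive anc(h,b) via R1 from anc(h,c), anc(c,b)
round 2: derive anc(j,b) via R1 from anc(j,d), anc(d,b)
round 2: derive anc(j,c) via R1 from anc(j,h), anc(h,c)
round 3: derive anc(f,b) via R1 from anc(f,d), anc(d,b)
round 3: derive anc(f,c) via R1 from anc(f,h), anc(h,c)
round 3: derive anc(h,d) via R1 from anc(h,b), anc(b,d)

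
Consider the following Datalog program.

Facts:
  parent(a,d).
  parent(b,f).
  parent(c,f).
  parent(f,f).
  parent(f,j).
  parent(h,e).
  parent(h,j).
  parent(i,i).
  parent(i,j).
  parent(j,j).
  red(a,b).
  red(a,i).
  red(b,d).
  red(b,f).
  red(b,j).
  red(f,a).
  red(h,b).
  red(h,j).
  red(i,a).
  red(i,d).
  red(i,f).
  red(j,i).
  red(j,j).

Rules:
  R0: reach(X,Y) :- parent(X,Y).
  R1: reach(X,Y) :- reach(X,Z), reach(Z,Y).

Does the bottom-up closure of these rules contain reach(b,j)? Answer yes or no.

round 1: derive reach(a,d) via R0 from parent(a,d)
round 1: derive reach(b,f) via R0 from parent(b,f)
round 1: derive reach(c,f) via R0 from parent(c,f)
round 1: derive reach(f,f) via R0 from parent(f,f)
round 1: derive reach(f,j) via R0 from parent(f,j)
round 1: derive reach(h,e) via R0 from parent(h,e)
round 1: derive reach(h,j) via R0 from parent(h,j)
round 1: derive reach(i,i) via R0 from parent(i,i)
round 1: derive reach(i,j) via R0 from parent(i,j)
round 1: derive reach(j,j) via R0 from parent(j,j)
round 2: derive reach(b,j) via R1 from reach(b,f), reach(f,j)
round 2: derive reach(c,j) via R1 from reach(c,f), reach(f,j)

yes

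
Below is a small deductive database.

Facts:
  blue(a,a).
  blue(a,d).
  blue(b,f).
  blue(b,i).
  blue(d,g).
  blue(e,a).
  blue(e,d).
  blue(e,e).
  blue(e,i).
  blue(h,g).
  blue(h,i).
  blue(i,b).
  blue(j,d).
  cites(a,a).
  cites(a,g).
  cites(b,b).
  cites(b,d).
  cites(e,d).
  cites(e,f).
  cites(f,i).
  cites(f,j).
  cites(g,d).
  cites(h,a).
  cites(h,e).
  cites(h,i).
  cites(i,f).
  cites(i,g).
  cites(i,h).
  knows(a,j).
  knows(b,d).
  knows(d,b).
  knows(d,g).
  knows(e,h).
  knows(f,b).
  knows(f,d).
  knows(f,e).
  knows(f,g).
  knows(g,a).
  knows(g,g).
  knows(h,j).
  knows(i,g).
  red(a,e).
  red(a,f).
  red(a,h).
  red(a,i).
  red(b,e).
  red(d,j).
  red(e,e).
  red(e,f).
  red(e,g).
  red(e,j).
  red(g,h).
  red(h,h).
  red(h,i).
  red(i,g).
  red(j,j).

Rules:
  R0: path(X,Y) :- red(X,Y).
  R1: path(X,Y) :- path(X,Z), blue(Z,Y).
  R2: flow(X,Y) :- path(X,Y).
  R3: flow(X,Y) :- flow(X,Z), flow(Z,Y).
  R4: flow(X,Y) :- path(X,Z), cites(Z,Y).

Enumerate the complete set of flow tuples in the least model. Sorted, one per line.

flow(a,a)
flow(a,b)
flow(a,d)
flow(a,e)
flow(a,f)
flow(a,g)
flow(a,h)
flow(a,i)
flow(a,j)
flow(b,a)
flow(b,b)
flow(b,d)
flow(b,e)
flow(b,f)
flow(b,g)
flow(b,h)
flow(b,i)
flow(b,j)
flow(d,a)
flow(d,b)
flow(d,d)
flow(d,e)
flow(d,f)
flow(d,g)
flow(d,h)
flow(d,i)
flow(d,j)
flow(e,a)
flow(e,b)
flow(e,d)
flow(e,e)
flow(e,f)
flow(e,g)
flow(e,h)
flow(e,i)
flow(e,j)
flow(g,a)
flow(g,b)
flow(g,d)
flow(g,e)
flow(g,f)
flow(g,g)
flow(g,h)
flow(g,i)
flow(g,j)
flow(h,a)
flow(h,b)
flow(h,d)
flow(h,e)
flow(h,f)
flow(h,g)
flow(h,h)
flow(h,i)
flow(h,j)
flow(i,a)
flow(i,b)
flow(i,d)
flow(i,e)
flow(i,f)
flow(i,g)
flow(i,h)
flow(i,i)
flow(i,j)
flow(j,a)
flow(j,b)
flow(j,d)
flow(j,e)
flow(j,f)
flow(j,g)
flow(j,h)
flow(j,i)
flow(j,j)

round 1: derive path(a,e) via R0 from red(a,e)
round 1: derive path(a,f) via R0 from red(a,f)
round 1: derive path(a,h) via R0 from red(a,h)
round 1: derive path(a,i) via R0 from red(a,i)
round 1: derive path(b,e) via R0 from red(b,e)
round 1: derive path(d,j) via R0 from red(d,j)
round 1: derive path(e,e) via R0 from red(e,e)
round 1: derive path(e,f) via R0 from red(e,f)
round 1: derive path(e,g) via R0 from red(e,g)
round 1: derive path(e,j) via R0 from red(e,j)
round 1: derive path(g,h) via R0 from red(g,h)
round 1: derive path(h,h) via R0 from red(h,h)
round 1: derive path(h,i) via R0 from red(h,i)
round 1: derive path(i,g) via R0 from red(i,g)
round 1: derive path(j,j) via R0 from red(j,j)
round 2: derive path(a,a) via R1 from path(a,e), blue(e,a)
round 2: derive path(a,b) via R1 from path(a,i), blue(i,b)
round 2: derive path(a,d) via R1 from path(a,e), blue(e,d)
round 2: derive path(a,g) via R1 from path(a,h), blue(h,g)
round 2: derive path(b,a) via R1 from path(b,e), blue(e,a)
round 2: derive path(b,d) via R1 from path(b,e), blue(e,d)
round 2: derive path(b,i) via R1 from path(b,e), blue(e,i)
round 2: derive path(d,d) via R1 from path(d,j), blue(j,d)
round 2: derive path(e,a) via R1 from path(e,e), blue(e,a)
round 2: derive path(e,d) via R1 from path(e,e), blue(e,d)
round 2: derive path(e,i) via R1 from path(e,e), blue(e,i)
round 2: derive path(g,g) via R1 from path(g,h), blue(h,g)
round 2: derive path(g,i) via R1 from path(g,h), blue(h,i)
round 2: derive path(h,b) via R1 from path(h,i), blue(i,b)
round 2: derive path(h,g) via R1 from path(h,h), blue(h,g)
round 2: derive path(j,d) via R1 from path(j,j), blue(j,d)
round 2: derive flow(a,e) via R2 from path(a,e)
round 2: derive flow(a,f) via R2 from path(a,f)
round 2: derive flow(a,h) via R2 from path(a,h)
round 2: derive flow(a,i) via R2 from path(a,i)
round 2: derive flow(b,e) via R2 from path(b,e)
round 2: derive flow(d,j) via R2 from path(d,j)
round 2: derive flow(e,e) via R2 from path(e,e)
round 2: derive flow(e,f) via R2 from path(e,f)
round 2: derive flow(e,g) via R2 from path(e,g)
round 2: derive flow(e,j) via R2 from path(e,j)
round 2: derive flow(g,h) via R2 from path(g,h)
round 2: derive flow(h,h) via R2 from path(h,h)
round 2: derive flow(h,i) via R2 from path(h,i)
round 2: derive flow(i,g) via R2 from path(i,g)
round 2: derive flow(j,j) via R2 from path(j,j)
round 2: derive flow(a,a) via R4 from path(a,h), cites(h,a)
round 2: derive flow(a,d) via R4 from path(a,e), cites(e,d)
round 2: derive flow(a,g) via R4 from path(a,i), cites(i,g)
round 2: derive flow(a,j) via R4 from path(a,f), cites(f,j)
round 2: derive flow(b,d) via R4 from path(b,e), cites(e,d)
round 2: derive flow(b,f) via R4 from path(b,e), cites(e,f)
round 2: derive flow(e,d) via R4 from path(e,e), cites(e,d)
round 2: derive flow(e,i) via R4 from path(e,f), cites(f,i)
round 2: derive flow(g,a) via R4 from path(g,h), cites(h,a)
round 2: derive flow(g,e) via R4 from path(g,h), cites(h,e)
round 2: derive flow(g,i) via R4 from path(g,h), cites(h,i)
round 2: derive flow(h,a) via R4 from path(h,h), cites(h,a)
round 2: derive flow(h,e) via R4 from path(h,h), cites(h,e)
round 2: derive flow(h,f) via R4 from path(h,i), cites(i,f)
round 2: derive flow(h,g) via R4 from path(h,i), cites(i,g)
round 2: derive flow(i,d) via R4 from path(i,g), cites(g,d)
round 3: derive path(b,b) via R1 from path(b,i), blue(i,b)
round 3: derive path(b,g) via R1 from path(b,d), blue(d,g)
round 3: derive path(d,g) via R1 from path(d,d), blue(d,g)
round 3: derive path(e,b) via R1 from path(e,i), blue(i,b)
round 3: derive path(g,b) via R1 from path(g,i), blue(i,b)
round 3: derive path(h,f) via R1 from path(h,b), blue(b,f)
round 3: derive path(j,g) via R1 from path(j,d), blue(d,g)
round 3: derive flow(a,b) via R2 from path(a,b)
round 3: derive flow(b,a) via R2 from path(b,a)
round 3: derive flow(b,i) via R2 from path(b,i)
round 3: derive flow(d,d) via R2 from path(d,d)
round 3: derive flow(e,a) via R2 from path(e,a)
round 3: derive flow(g,g) via R2 from path(g,g)
round 3: derive flow(h,b) via R2 from path(h,b)
round 3: derive flow(j,d) via R2 from path(j,d)
round 3: derive flow(b,g) via R3 from flow(b,e), flow(e,g)
round 3: derive flow(b,j) via R3 from flow(b,d), flow(d,j)
round 3: derive flow(e,h) via R3 from flow(e,g), flow(g,h)
round 3: derive flow(g,d) via R3 from flow(g,a), flow(a,d)
round 3: derive flow(g,f) via R3 from flow(g,a), flow(a,f)
round 3: derive flow(g,j) via R3 from flow(g,a), flow(a,j)
round 3: derive flow(h,d) via R3 from flow(h,a), flow(a,d)
round 3: derive flow(h,j) via R3 from flow(h,a), flow(a,j)
round 3: derive flow(i,a) via R3 from flow(i,g), flow(g,a)
round 3: derive flow(i,e) via R3 from flow(i,g), flow(g,e)
round 3: derive flow(i,h) via R3 from flow(i,g), flow(g,h)
round 3: derive flow(i,i) via R3 from flow(i,g), flow(g,i)
round 3: derive flow(i,j) via R3 from flow(i,d), flow(d,j)
round 3: derive flow(b,h) via R4 from path(b,i), cites(i,h)
round 4: derive path(b,f) via R1 from path(b,b), blue(b,f)
round 4: derive path(g,f) via R1 from path(g,b), blue(b,f)
round 4: derive flow(b,b) via R2 from path(b,b)
round 4: derive flow(d,g) via R2 from path(d,g)
round 4: derive flow(e,b) via R2 from path(e,b)
round 4: derive flow(g,b) via R2 from path(g,b)
round 4: derive flow(j,g) via R2 from path(j,g)
round 4: derive flow(i,b) via R3 from flow(i,a), flow(a,b)
round 4: derive flow(i,f) via R3 from flow(i,a), flow(a,f)
round 5: derive flow(d,a) via R3 from flow(d,g), flow(g,a)
round 5: derive flow(d,b) via R3 from flow(d,g), flow(g,b)
round 5: derive flow(d,e) via R3 from flow(d,g), flow(g,e)
round 5: derive flow(d,f) via R3 from flow(d,g), flow(g,f)
round 5: derive flow(d,h) via R3 from flow(d,g), flow(g,h)
round 5: derive flow(d,i) via R3 from flow(d,g), flow(g,i)
round 5: derive flow(j,a) via R3 from flow(j,g), flow(g,a)
round 5: derive flow(j,b) via R3 from flow(j,g), flow(g,b)
round 5: derive flow(j,e) via R3 from flow(j,g), flow(g,e)
round 5: derive flow(j,f) via R3 from flow(j,g), flow(g,f)
round 5: derive flow(j,h) via R3 from flow(j,g), flow(g,h)
round 5: derive flow(j,i) via R3 from flow(j,g), flow(g,i)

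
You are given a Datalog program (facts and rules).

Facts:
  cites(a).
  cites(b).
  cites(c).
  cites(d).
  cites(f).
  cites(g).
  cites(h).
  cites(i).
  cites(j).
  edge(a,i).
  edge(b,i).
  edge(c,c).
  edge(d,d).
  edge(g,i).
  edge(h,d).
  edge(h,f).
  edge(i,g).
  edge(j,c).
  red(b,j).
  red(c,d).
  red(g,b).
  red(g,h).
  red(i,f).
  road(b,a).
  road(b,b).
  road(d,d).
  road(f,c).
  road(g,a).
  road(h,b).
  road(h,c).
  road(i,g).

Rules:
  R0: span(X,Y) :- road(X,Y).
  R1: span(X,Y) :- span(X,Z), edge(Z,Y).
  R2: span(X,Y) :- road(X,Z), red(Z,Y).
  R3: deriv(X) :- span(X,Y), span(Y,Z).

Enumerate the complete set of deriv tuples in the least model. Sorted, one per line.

deriv(b)
deriv(d)
deriv(f)
deriv(g)
deriv(h)
deriv(i)

round 1: derive span(b,a) via R0 from road(b,a)
round 1: derive span(b,b) via R0 from road(b,b)
round 1: derive span(d,d) via R0 from road(d,d)
round 1: derive span(f,c) via R0 from road(f,c)
round 1: derive span(g,a) via R0 from road(g,a)
round 1: derive span(h,b) via R0 from road(h,b)
round 1: derive span(h,c) via R0 from road(h,c)
round 1: derive span(i,g) via R0 from road(i,g)
round 1: derive span(b,j) via R2 from road(b,b), red(b,j)
round 1: derive span(f,d) via R2 from road(f,c), red(c,d)
round 1: derive span(h,d) via R2 from road(h,c), red(c,d)
round 1: derive span(h,j) via R2 from road(h,b), red(b,j)
round 1: derive span(i,b) via R2 from road(i,g), red(g,b)
round 1: derive span(i,h) via R2 from road(i,g), red(g,h)
round 2: derive span(b,c) via R1 from span(b,j), edge(j,c)
round 2: derive span(b,i) via R1 from span(b,a), edge(a,i)
round 2: derive span(g,i) via R1 from span(g,a), edge(a,i)
round 2: derive span(h,i) via R1 from span(h,b), edge(b,i)
round 2: derive span(i,d) via R1 from span(i,h), edge(h,d)
round 2: derive span(i,f) via R1 from span(i,h), edge(h,f)
round 2: derive span(i,i) via R1 from span(i,b), edge(b,i)
round 2: derive deriv(b) via R3 from span(b,b), span(b,a)
round 2: derive deriv(d) via R3 from span(d,d), span(d,d)
round 2: derive deriv(f) via R3 from span(f,d), span(d,d)
round 2: derive deriv(h) via R3 from span(h,b), span(b,a)
round 2: derive deriv(i) via R3 from span(i,b), span(b,a)
round 3: derive span(b,g) via R1 from span(b,i), edge(i,g)
round 3: derive span(g,g) via R1 from span(g,i), edge(i,g)
round 3: derive span(h,g) via R1 from span(h,i), edge(i,g)
round 3: derive deriv(g) via R3 from span(g,i), span(i,b)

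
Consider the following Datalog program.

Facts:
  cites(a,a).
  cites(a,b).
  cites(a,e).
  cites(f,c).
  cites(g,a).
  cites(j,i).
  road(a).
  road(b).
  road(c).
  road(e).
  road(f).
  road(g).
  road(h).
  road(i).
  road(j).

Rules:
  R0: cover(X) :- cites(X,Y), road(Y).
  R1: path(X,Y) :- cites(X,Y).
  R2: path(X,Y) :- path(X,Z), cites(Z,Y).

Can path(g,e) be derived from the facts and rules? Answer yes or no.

yes

round 1: derive path(a,a) via R1 from cites(a,a)
round 1: derive path(a,b) via R1 from cites(a,b)
round 1: derive path(a,e) via R1 from cites(a,e)
round 1: derive path(f,c) via R1 from cites(f,c)
round 1: derive path(g,a) via R1 from cites(g,a)
round 1: derive path(j,i) via R1 from cites(j,i)
round 2: derive path(g,b) via R2 from path(g,a), cites(a,b)
round 2: derive path(g,e) via R2 from path(g,a), cites(a,e)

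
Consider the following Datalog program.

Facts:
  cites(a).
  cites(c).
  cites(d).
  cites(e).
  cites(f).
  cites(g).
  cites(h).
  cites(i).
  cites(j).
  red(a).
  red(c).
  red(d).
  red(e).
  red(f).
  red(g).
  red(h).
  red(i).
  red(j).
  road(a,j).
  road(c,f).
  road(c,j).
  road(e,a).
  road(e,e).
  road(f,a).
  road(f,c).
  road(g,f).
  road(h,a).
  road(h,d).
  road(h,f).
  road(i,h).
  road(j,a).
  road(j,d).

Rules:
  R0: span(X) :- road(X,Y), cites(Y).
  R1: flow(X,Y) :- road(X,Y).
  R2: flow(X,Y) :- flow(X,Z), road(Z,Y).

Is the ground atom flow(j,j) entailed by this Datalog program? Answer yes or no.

round 1: derive flow(a,j) via R1 from road(a,j)
round 1: derive flow(c,f) via R1 from road(c,f)
round 1: derive flow(c,j) via R1 from road(c,j)
round 1: derive flow(e,a) via R1 from road(e,a)
round 1: derive flow(e,e) via R1 from road(e,e)
round 1: derive flow(f,a) via R1 from road(f,a)
round 1: derive flow(f,c) via R1 from road(f,c)
round 1: derive flow(g,f) via R1 from road(g,f)
round 1: derive flow(h,a) via R1 from road(h,a)
round 1: derive flow(h,d) via R1 from road(h,d)
round 1: derive flow(h,f) via R1 from road(h,f)
round 1: derive flow(i,h) via R1 from road(i,h)
round 1: derive flow(j,a) via R1 from road(j,a)
round 1: derive flow(j,d) via R1 from road(j,d)
round 2: derive flow(a,a) via R2 from flow(a,j), road(j,a)
round 2: derive flow(a,d) via R2 from flow(a,j), road(j,d)
round 2: derive flow(c,a) via R2 from flow(c,f), road(f,a)
round 2: derive flow(c,c) via R2 from flow(c,f), road(f,c)
round 2: derive flow(c,d) via R2 from flow(c,j), road(j,d)
round 2: derive flow(e,j) via R2 from flow(e,a), road(a,j)
round 2: derive flow(f,f) via R2 from flow(f,c), road(c,f)
round 2: derive flow(f,j) via R2 from flow(f,a), road(a,j)
round 2: derive flow(g,a) via R2 from flow(g,f), road(f,a)
round 2: derive flow(g,c) via R2 from flow(g,f), road(f,c)
round 2: derive flow(h,c) via R2 from flow(h,f), road(f,c)
round 2: derive flow(h,j) via R2 from flow(h,a), road(a,j)
round 2: derive flow(i,a) via R2 from flow(i,h), road(h,a)
round 2: derive flow(i,d) via R2 from flow(i,h), road(h,d)
round 2: derive flow(i,f) via R2 from flow(i,h), road(h,f)
round 2: derive flow(j,j) via R2 from flow(j,a), road(a,j)
round 3: derive flow(e,d) via R2 from flow(e,j), road(j,d)
round 3: derive flow(f,d) via R2 from flow(f,j), road(j,d)
round 3: derive flow(g,j) via R2 from flow(g,a), road(a,j)
round 3: derive flow(i,c) via R2 from flow(i,f), road(f,c)
round 3: derive flow(i,j) via R2 from flow(i,a), road(a,j)
round 4: derive flow(g,d) via R2 from flow(g,j), road(j,d)

yes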